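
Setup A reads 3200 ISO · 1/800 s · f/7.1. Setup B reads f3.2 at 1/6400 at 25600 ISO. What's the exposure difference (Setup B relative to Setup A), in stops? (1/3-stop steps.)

Aperture: f/7.1 → f/6.3 → f/5.6 → f/5 → f/4.5 → f/4 → f/3.5 → f/3.2 — 2 1/3 stops opened up (brighter).
Shutter speed: 1/800 → 1/1000 → 1/1250 → 1/1600 → 1/2000 → 1/2500 → 1/3200 → 1/4000 → 1/5000 → 1/6400 — 3 stops faster (darker).
ISO: 3200 → 4000 → 5000 → 6400 → 8000 → 10000 → 12800 → 16000 → 20000 → 25600 — 3 stops raised (brighter).
Net: +2 1/3 −3 +3 = +2 1/3 stops.

2 1/3 stops brighter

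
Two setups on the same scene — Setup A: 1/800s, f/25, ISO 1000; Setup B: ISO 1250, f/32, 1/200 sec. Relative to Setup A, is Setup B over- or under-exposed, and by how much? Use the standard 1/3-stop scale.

Aperture: f/25 → f/29 → f/32 — 2/3 stop smaller aperture (darker).
Shutter speed: 1/800 → 1/640 → 1/500 → 1/400 → 1/320 → 1/250 → 1/200 — 2 stops longer (brighter).
ISO: 1000 → 1250 — 1/3 stop higher (brighter).
Net: −2/3 +2 +1/3 = +1 2/3 stops.

1 2/3 stops brighter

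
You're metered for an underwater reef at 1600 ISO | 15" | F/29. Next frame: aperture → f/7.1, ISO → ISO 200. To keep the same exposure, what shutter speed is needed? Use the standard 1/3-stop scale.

Aperture: f/29 → f/25 → f/22 → f/20 → f/18 → f/16 → f/14 → f/13 → f/11 → f/10 → f/9 → f/8 → f/7.1 — 4 stops wider (brighter).
ISO: 1600 → 1250 → 1000 → 800 → 640 → 500 → 400 → 320 → 250 → 200 — 3 stops lower (darker).
Net change so far: 1 stop brighter. Offset with the shutter speed: 15 → 13 → 10 → 8.

8 s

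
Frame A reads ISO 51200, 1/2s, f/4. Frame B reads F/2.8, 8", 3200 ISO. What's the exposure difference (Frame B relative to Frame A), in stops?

Aperture: f/4 → f/2.8 — 1 stop larger aperture (brighter).
Shutter speed: 1/2 → 1 → 2 → 4 → 8 — 4 stops longer (brighter).
ISO: 51200 → 25600 → 12800 → 6400 → 3200 — 4 stops dropped (darker).
Net: +1 +4 −4 = +1 stop.

1 stop brighter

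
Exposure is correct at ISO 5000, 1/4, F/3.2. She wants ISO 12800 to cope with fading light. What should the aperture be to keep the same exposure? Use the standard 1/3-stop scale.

ISO: 5000 → 6400 → 8000 → 10000 → 12800 — 1 1/3 stops raised (brighter).
Need 1 1/3 stops darker from the aperture: f/3.2 → f/3.5 → f/4 → f/4.5 → f/5.

f/5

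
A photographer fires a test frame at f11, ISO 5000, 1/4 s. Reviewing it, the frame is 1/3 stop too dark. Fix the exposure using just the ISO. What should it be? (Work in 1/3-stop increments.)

Underexposed by 1/3 stop → need 1/3 stop brighter.
ISO: 5000 → 6400.

ISO 6400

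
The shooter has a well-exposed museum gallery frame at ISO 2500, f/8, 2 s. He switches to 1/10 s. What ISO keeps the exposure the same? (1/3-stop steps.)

ISO 51200

Shutter speed: 2 → 1.6 → 1.3 → 1 → 0.8 → 0.6 → 0.5 → 0.4 → 0.3 → 1/4 → 1/5 → 1/6 → 1/8 → 1/10 — 4 1/3 stops faster (darker).
Need 4 1/3 stops brighter from the ISO: 2500 → 3200 → 4000 → 5000 → 6400 → 8000 → 10000 → 12800 → 16000 → 20000 → 25600 → 32000 → 40000 → 51200.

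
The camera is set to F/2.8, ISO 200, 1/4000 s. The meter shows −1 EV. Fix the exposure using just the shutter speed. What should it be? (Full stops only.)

Underexposed by 1 stop → need 1 stop brighter.
Shutter speed: 1/4000 → 1/2000.

1/2000s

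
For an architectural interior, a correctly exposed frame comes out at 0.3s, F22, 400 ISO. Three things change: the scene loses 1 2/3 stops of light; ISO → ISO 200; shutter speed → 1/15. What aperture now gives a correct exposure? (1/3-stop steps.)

f/4

Scene light: 1 2/3 stops darker.
ISO: 400 → 320 → 250 → 200 — 1 stop lower (darker).
Shutter speed: 0.3 → 1/4 → 1/5 → 1/6 → 1/8 → 1/10 → 1/13 → 1/15 — 2 1/3 stops shorter (darker).
Net so far: 5 stops darker. Aperture: f/22 → f/20 → f/18 → f/16 → f/14 → f/13 → f/11 → f/10 → f/9 → f/8 → f/7.1 → f/6.3 → f/5.6 → f/5 → f/4.5 → f/4.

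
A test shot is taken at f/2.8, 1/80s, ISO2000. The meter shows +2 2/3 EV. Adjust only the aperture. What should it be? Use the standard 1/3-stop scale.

f/7.1

Overexposed by 2 2/3 stops → need 2 2/3 stops darker.
Aperture: f/2.8 → f/3.2 → f/3.5 → f/4 → f/4.5 → f/5 → f/5.6 → f/6.3 → f/7.1.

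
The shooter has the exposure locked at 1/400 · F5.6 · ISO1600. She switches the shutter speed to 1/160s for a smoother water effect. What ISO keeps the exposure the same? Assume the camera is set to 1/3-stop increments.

ISO 640

Shutter speed: 1/400 → 1/320 → 1/250 → 1/200 → 1/160 — 1 1/3 stops slower (brighter).
Need 1 1/3 stops darker from the ISO: 1600 → 1250 → 1000 → 800 → 640.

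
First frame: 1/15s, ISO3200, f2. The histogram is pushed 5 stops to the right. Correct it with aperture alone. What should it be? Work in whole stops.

f/11

Overexposed by 5 stops → need 5 stops darker.
Aperture: f/2 → f/2.8 → f/4 → f/5.6 → f/8 → f/11.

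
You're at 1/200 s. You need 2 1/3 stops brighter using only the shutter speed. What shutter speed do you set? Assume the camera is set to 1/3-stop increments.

Shutter speed: 1/200 → 1/160 → 1/125 → 1/100 → 1/80 → 1/60 → 1/50 → 1/40 — 2 1/3 stops longer (brighter).

1/40s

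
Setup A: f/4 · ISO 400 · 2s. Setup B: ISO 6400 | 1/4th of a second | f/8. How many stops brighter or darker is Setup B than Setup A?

1 stop darker

Aperture: f/4 → f/5.6 → f/8 — 2 stops narrower (darker).
Shutter speed: 2 → 1 → 1/2 → 1/4 — 3 stops faster (darker).
ISO: 400 → 800 → 1600 → 3200 → 6400 — 4 stops raised (brighter).
Net: −2 −3 +4 = −1 stop.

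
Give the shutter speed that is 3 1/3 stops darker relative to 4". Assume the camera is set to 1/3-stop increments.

Shutter speed: 4 → 3.2 → 2.5 → 2 → 1.6 → 1.3 → 1 → 0.8 → 0.6 → 0.5 → 0.4 — 3 1/3 stops shorter (darker).

0.4 s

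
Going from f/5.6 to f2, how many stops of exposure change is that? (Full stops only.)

3 stops

f/5.6 → f/4 → f/2.8 → f/2 — count the steps: 3 stops.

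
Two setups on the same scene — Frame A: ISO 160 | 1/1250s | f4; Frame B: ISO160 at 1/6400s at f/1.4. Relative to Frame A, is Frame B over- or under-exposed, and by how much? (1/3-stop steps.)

2/3 stop brighter

Aperture: f/4 → f/3.5 → f/3.2 → f/2.8 → f/2.5 → f/2.2 → f/2 → f/1.8 → f/1.6 → f/1.4 — 3 stops larger aperture (brighter).
Shutter speed: 1/1250 → 1/1600 → 1/2000 → 1/2500 → 1/3200 → 1/4000 → 1/5000 → 1/6400 — 2 1/3 stops shorter (darker).
ISO: unchanged.
Net: +3 −2 1/3 = +2/3 stops.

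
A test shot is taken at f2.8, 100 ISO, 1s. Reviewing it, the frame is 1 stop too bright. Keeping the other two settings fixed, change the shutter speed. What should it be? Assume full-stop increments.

1/2s

Overexposed by 1 stop → need 1 stop darker.
Shutter speed: 1 → 1/2.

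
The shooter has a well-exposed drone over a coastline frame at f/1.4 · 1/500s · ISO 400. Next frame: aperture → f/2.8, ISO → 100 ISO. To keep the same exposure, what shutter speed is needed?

1/30s

Aperture: f/1.4 → f/2 → f/2.8 — 2 stops smaller aperture (darker).
ISO: 400 → 200 → 100 — 2 stops dropped (darker).
Net change so far: 4 stops darker. Offset with the shutter speed: 1/500 → 1/250 → 1/125 → 1/60 → 1/30.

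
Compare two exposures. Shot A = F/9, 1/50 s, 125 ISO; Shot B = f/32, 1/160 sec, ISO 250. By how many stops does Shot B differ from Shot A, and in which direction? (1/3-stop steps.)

Aperture: f/9 → f/10 → f/11 → f/13 → f/14 → f/16 → f/18 → f/20 → f/22 → f/25 → f/29 → f/32 — 3 2/3 stops narrower (darker).
Shutter speed: 1/50 → 1/60 → 1/80 → 1/100 → 1/125 → 1/160 — 1 2/3 stops faster (darker).
ISO: 125 → 160 → 200 → 250 — 1 stop higher (brighter).
Net: −3 2/3 −1 2/3 +1 = −4 1/3 stops.

4 1/3 stops darker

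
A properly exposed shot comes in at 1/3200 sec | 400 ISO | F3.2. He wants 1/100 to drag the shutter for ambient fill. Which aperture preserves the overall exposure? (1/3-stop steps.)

Shutter speed: 1/3200 → 1/2500 → 1/2000 → 1/1600 → 1/1250 → 1/1000 → 1/800 → 1/640 → 1/500 → 1/400 → 1/320 → 1/250 → 1/200 → 1/160 → 1/125 → 1/100 — 5 stops longer (brighter).
Need 5 stops darker from the aperture: f/3.2 → f/3.5 → f/4 → f/4.5 → f/5 → f/5.6 → f/6.3 → f/7.1 → f/8 → f/9 → f/10 → f/11 → f/13 → f/14 → f/16 → f/18.

f/18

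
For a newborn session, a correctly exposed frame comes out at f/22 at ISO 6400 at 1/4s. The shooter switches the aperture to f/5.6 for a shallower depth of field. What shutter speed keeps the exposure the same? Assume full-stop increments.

1/60s

Aperture: f/22 → f/16 → f/11 → f/8 → f/5.6 — 4 stops wider (brighter).
Need 4 stops darker from the shutter speed: 1/4 → 1/8 → 1/15 → 1/30 → 1/60.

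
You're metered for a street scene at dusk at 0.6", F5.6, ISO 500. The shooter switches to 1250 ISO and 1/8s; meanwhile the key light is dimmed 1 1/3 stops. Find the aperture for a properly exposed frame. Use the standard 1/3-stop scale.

Scene light: 1 1/3 stops darker.
ISO: 500 → 640 → 800 → 1000 → 1250 — 1 1/3 stops raised (brighter).
Shutter speed: 0.6 → 0.5 → 0.4 → 0.3 → 1/4 → 1/5 → 1/6 → 1/8 — 2 1/3 stops faster (darker).
Net so far: 2 1/3 stops darker. Aperture: f/5.6 → f/5 → f/4.5 → f/4 → f/3.5 → f/3.2 → f/2.8 → f/2.5.

f/2.5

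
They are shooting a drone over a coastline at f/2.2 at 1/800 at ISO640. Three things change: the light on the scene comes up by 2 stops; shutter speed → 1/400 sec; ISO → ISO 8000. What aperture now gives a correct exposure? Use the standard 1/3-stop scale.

f/22

Scene light: 2 stops brighter.
Shutter speed: 1/800 → 1/640 → 1/500 → 1/400 — 1 stop longer (brighter).
ISO: 640 → 800 → 1000 → 1250 → 1600 → 2000 → 2500 → 3200 → 4000 → 5000 → 6400 → 8000 — 3 2/3 stops raised (brighter).
Net so far: 6 2/3 stops brighter. Aperture: f/2.2 → f/2.5 → f/2.8 → f/3.2 → f/3.5 → f/4 → f/4.5 → f/5 → f/5.6 → f/6.3 → f/7.1 → f/8 → f/9 → f/10 → f/11 → f/13 → f/14 → f/16 → f/18 → f/20 → f/22.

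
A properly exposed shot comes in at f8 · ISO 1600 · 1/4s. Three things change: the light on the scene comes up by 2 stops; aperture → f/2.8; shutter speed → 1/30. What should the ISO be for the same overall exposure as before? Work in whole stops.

ISO 400

Scene light: 2 stops brighter.
Aperture: f/8 → f/5.6 → f/4 → f/2.8 — 3 stops larger aperture (brighter).
Shutter speed: 1/4 → 1/8 → 1/15 → 1/30 — 3 stops faster (darker).
Net so far: 2 stops brighter. ISO: 1600 → 800 → 400.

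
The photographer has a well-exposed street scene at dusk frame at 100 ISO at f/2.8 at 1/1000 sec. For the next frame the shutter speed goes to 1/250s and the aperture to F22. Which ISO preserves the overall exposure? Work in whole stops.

Shutter speed: 1/1000 → 1/500 → 1/250 — 2 stops slower (brighter).
Aperture: f/2.8 → f/4 → f/5.6 → f/8 → f/11 → f/16 → f/22 — 6 stops stopped down (darker).
Net change so far: 4 stops darker. Offset with the ISO: 100 → 200 → 400 → 800 → 1600.

ISO 1600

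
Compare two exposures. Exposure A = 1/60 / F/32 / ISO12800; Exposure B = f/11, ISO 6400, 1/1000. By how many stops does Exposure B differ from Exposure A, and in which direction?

Aperture: f/32 → f/22 → f/16 → f/11 — 3 stops opened up (brighter).
Shutter speed: 1/60 → 1/125 → 1/250 → 1/500 → 1/1000 — 4 stops faster (darker).
ISO: 12800 → 6400 — 1 stop dropped (darker).
Net: +3 −4 −1 = −2 stops.

2 stops darker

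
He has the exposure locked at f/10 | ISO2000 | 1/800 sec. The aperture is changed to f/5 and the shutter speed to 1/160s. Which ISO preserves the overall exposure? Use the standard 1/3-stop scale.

Aperture: f/10 → f/9 → f/8 → f/7.1 → f/6.3 → f/5.6 → f/5 — 2 stops opened up (brighter).
Shutter speed: 1/800 → 1/640 → 1/500 → 1/400 → 1/320 → 1/250 → 1/200 → 1/160 — 2 1/3 stops longer (brighter).
Net change so far: 4 1/3 stops brighter. Offset with the ISO: 2000 → 1600 → 1250 → 1000 → 800 → 640 → 500 → 400 → 320 → 250 → 200 → 160 → 125 → 100.

ISO 100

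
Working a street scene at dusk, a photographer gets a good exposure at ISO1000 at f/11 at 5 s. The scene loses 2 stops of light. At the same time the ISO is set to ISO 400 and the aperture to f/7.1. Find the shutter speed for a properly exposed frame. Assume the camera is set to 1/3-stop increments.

20 s

Scene light: 2 stops darker.
ISO: 1000 → 800 → 640 → 500 → 400 — 1 1/3 stops lower (darker).
Aperture: f/11 → f/10 → f/9 → f/8 → f/7.1 — 1 1/3 stops larger aperture (brighter).
Net so far: 2 stops darker. Shutter speed: 5 → 6 → 8 → 10 → 13 → 15 → 20.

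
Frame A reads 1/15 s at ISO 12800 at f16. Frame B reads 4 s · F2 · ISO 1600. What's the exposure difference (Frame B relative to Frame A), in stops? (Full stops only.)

9 stops brighter

Aperture: f/16 → f/11 → f/8 → f/5.6 → f/4 → f/2.8 → f/2 — 6 stops opened up (brighter).
Shutter speed: 1/15 → 1/8 → 1/4 → 1/2 → 1 → 2 → 4 — 6 stops slower (brighter).
ISO: 12800 → 6400 → 3200 → 1600 — 3 stops dropped (darker).
Net: +6 +6 −3 = +9 stops.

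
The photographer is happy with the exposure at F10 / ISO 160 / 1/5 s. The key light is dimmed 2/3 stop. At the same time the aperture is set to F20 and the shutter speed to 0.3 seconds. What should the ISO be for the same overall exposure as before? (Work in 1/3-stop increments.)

ISO 640

Scene light: 2/3 stop darker.
Aperture: f/10 → f/11 → f/13 → f/14 → f/16 → f/18 → f/20 — 2 stops smaller aperture (darker).
Shutter speed: 1/5 → 1/4 → 0.3 — 2/3 stop longer (brighter).
Net so far: 2 stops darker. ISO: 160 → 200 → 250 → 320 → 400 → 500 → 640.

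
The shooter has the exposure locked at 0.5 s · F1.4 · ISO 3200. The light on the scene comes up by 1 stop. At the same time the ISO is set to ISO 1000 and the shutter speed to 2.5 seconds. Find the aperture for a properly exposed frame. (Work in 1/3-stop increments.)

f/2.5

Scene light: 1 stop brighter.
ISO: 3200 → 2500 → 2000 → 1600 → 1250 → 1000 — 1 2/3 stops dropped (darker).
Shutter speed: 0.5 → 0.6 → 0.8 → 1 → 1.3 → 1.6 → 2 → 2.5 — 2 1/3 stops slower (brighter).
Net so far: 1 2/3 stops brighter. Aperture: f/1.4 → f/1.6 → f/1.8 → f/2 → f/2.2 → f/2.5.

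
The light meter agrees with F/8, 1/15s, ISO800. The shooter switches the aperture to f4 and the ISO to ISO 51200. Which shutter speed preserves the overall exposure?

1/4000s

Aperture: f/8 → f/5.6 → f/4 — 2 stops wider (brighter).
ISO: 800 → 1600 → 3200 → 6400 → 12800 → 25600 → 51200 — 6 stops higher (brighter).
Net change so far: 8 stops brighter. Offset with the shutter speed: 1/15 → 1/30 → 1/60 → 1/125 → 1/250 → 1/500 → 1/1000 → 1/2000 → 1/4000.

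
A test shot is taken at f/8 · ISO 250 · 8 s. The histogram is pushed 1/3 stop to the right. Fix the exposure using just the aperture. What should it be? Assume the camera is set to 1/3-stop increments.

Overexposed by 1/3 stop → need 1/3 stop darker.
Aperture: f/8 → f/9.

f/9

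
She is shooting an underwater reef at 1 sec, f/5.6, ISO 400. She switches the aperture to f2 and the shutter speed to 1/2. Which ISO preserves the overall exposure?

ISO 100

Aperture: f/5.6 → f/4 → f/2.8 → f/2 — 3 stops opened up (brighter).
Shutter speed: 1 → 1/2 — 1 stop shorter (darker).
Net change so far: 2 stops brighter. Offset with the ISO: 400 → 200 → 100.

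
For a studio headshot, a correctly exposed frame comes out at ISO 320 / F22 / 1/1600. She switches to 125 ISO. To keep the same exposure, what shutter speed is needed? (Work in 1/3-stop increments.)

1/640s

ISO: 320 → 250 → 200 → 160 → 125 — 1 1/3 stops lower (darker).
Need 1 1/3 stops brighter from the shutter speed: 1/1600 → 1/1250 → 1/1000 → 1/800 → 1/640.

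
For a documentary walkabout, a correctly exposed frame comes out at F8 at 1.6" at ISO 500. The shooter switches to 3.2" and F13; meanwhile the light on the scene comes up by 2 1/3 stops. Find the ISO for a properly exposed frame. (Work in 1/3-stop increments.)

ISO 125

Scene light: 2 1/3 stops brighter.
Shutter speed: 1.6 → 2 → 2.5 → 3.2 — 1 stop slower (brighter).
Aperture: f/8 → f/9 → f/10 → f/11 → f/13 — 1 1/3 stops stopped down (darker).
Net so far: 2 stops brighter. ISO: 500 → 400 → 320 → 250 → 200 → 160 → 125.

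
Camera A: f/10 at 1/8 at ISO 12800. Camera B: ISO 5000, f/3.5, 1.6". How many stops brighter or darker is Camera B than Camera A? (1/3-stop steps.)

Aperture: f/10 → f/9 → f/8 → f/7.1 → f/6.3 → f/5.6 → f/5 → f/4.5 → f/4 → f/3.5 — 3 stops wider (brighter).
Shutter speed: 1/8 → 1/6 → 1/5 → 1/4 → 0.3 → 0.4 → 0.5 → 0.6 → 0.8 → 1 → 1.3 → 1.6 — 3 2/3 stops slower (brighter).
ISO: 12800 → 10000 → 8000 → 6400 → 5000 — 1 1/3 stops dropped (darker).
Net: +3 +3 2/3 −1 1/3 = +5 1/3 stops.

5 1/3 stops brighter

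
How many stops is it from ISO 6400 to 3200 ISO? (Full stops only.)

1 stop

6400 → 3200 — count the steps: 1 stop.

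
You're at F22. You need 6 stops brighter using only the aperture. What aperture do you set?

Aperture: f/22 → f/16 → f/11 → f/8 → f/5.6 → f/4 → f/2.8 — 6 stops larger aperture (brighter).

f/2.8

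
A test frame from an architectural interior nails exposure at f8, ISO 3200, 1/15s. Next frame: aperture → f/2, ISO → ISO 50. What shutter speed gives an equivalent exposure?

Aperture: f/8 → f/5.6 → f/4 → f/2.8 → f/2 — 4 stops larger aperture (brighter).
ISO: 3200 → 1600 → 800 → 400 → 200 → 100 → 50 — 6 stops lower (darker).
Net change so far: 2 stops darker. Offset with the shutter speed: 1/15 → 1/8 → 1/4.

1/4s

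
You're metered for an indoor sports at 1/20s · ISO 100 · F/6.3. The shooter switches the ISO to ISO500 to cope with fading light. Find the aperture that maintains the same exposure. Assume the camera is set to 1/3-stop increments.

f/14

ISO: 100 → 125 → 160 → 200 → 250 → 320 → 400 → 500 — 2 1/3 stops higher (brighter).
Need 2 1/3 stops darker from the aperture: f/6.3 → f/7.1 → f/8 → f/9 → f/10 → f/11 → f/13 → f/14.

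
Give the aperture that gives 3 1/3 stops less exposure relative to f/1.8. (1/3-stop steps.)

f/5.6

Aperture: f/1.8 → f/2 → f/2.2 → f/2.5 → f/2.8 → f/3.2 → f/3.5 → f/4 → f/4.5 → f/5 → f/5.6 — 3 1/3 stops smaller aperture (darker).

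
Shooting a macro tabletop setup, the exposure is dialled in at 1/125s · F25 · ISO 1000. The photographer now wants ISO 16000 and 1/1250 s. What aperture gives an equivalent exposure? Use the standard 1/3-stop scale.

ISO: 1000 → 1250 → 1600 → 2000 → 2500 → 3200 → 4000 → 5000 → 6400 → 8000 → 10000 → 12800 → 16000 — 4 stops higher (brighter).
Shutter speed: 1/125 → 1/160 → 1/200 → 1/250 → 1/320 → 1/400 → 1/500 → 1/640 → 1/800 → 1/1000 → 1/1250 — 3 1/3 stops faster (darker).
Net change so far: 2/3 stop brighter. Offset with the aperture: f/25 → f/29 → f/32.

f/32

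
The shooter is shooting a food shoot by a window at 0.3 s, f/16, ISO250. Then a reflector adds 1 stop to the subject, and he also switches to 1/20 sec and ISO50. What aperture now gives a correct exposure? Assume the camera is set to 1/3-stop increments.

f/4

Scene light: 1 stop brighter.
Shutter speed: 0.3 → 1/4 → 1/5 → 1/6 → 1/8 → 1/10 → 1/13 → 1/15 → 1/20 — 2 2/3 stops shorter (darker).
ISO: 250 → 200 → 160 → 125 → 100 → 80 → 64 → 50 — 2 1/3 stops lower (darker).
Net so far: 4 stops darker. Aperture: f/16 → f/14 → f/13 → f/11 → f/10 → f/9 → f/8 → f/7.1 → f/6.3 → f/5.6 → f/5 → f/4.5 → f/4.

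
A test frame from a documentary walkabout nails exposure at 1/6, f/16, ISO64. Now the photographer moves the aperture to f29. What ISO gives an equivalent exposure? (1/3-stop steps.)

ISO 200

Aperture: f/16 → f/18 → f/20 → f/22 → f/25 → f/29 — 1 2/3 stops narrower (darker).
Need 1 2/3 stops brighter from the ISO: 64 → 80 → 100 → 125 → 160 → 200.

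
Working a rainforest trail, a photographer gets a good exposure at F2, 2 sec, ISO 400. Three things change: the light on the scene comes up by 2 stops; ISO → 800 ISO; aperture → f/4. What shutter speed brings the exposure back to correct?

Scene light: 2 stops brighter.
ISO: 400 → 800 — 1 stop higher (brighter).
Aperture: f/2 → f/2.8 → f/4 — 2 stops narrower (darker).
Net so far: 1 stop brighter. Shutter speed: 2 → 1.

1 s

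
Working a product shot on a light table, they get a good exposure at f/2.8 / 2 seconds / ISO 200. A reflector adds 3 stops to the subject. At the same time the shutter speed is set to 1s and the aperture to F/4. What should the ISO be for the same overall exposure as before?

ISO 100

Scene light: 3 stops brighter.
Shutter speed: 2 → 1 — 1 stop faster (darker).
Aperture: f/2.8 → f/4 — 1 stop stopped down (darker).
Net so far: 1 stop brighter. ISO: 200 → 100.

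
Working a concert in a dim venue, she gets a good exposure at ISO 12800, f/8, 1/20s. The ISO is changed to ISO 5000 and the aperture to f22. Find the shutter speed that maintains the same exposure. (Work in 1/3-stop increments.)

ISO: 12800 → 10000 → 8000 → 6400 → 5000 — 1 1/3 stops dropped (darker).
Aperture: f/8 → f/9 → f/10 → f/11 → f/13 → f/14 → f/16 → f/18 → f/20 → f/22 — 3 stops stopped down (darker).
Net change so far: 4 1/3 stops darker. Offset with the shutter speed: 1/20 → 1/15 → 1/13 → 1/10 → 1/8 → 1/6 → 1/5 → 1/4 → 0.3 → 0.4 → 0.5 → 0.6 → 0.8 → 1.

1 s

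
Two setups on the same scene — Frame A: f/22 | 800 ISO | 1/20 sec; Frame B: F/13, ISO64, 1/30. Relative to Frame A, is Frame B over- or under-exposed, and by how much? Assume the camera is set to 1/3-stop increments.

Aperture: f/22 → f/20 → f/18 → f/16 → f/14 → f/13 — 1 2/3 stops larger aperture (brighter).
Shutter speed: 1/20 → 1/25 → 1/30 — 2/3 stop faster (darker).
ISO: 800 → 640 → 500 → 400 → 320 → 250 → 200 → 160 → 125 → 100 → 80 → 64 — 3 2/3 stops dropped (darker).
Net: +1 2/3 −2/3 −3 2/3 = −2 2/3 stops.

2 2/3 stops darker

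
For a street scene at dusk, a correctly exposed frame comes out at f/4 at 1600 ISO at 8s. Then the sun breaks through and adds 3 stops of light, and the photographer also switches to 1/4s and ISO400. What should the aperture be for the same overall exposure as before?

f/1.0

Scene light: 3 stops brighter.
Shutter speed: 8 → 4 → 2 → 1 → 1/2 → 1/4 — 5 stops faster (darker).
ISO: 1600 → 800 → 400 — 2 stops lower (darker).
Net so far: 4 stops darker. Aperture: f/4 → f/2.8 → f/2 → f/1.4 → f/1.0.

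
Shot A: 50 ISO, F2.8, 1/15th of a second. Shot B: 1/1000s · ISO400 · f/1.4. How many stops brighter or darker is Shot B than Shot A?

1 stop darker

Aperture: f/2.8 → f/2 → f/1.4 — 2 stops wider (brighter).
Shutter speed: 1/15 → 1/30 → 1/60 → 1/125 → 1/250 → 1/500 → 1/1000 — 6 stops faster (darker).
ISO: 50 → 100 → 200 → 400 — 3 stops higher (brighter).
Net: +2 −6 +3 = −1 stop.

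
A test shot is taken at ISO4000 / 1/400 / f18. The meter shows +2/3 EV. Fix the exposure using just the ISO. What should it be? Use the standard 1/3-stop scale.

Overexposed by 2/3 stop → need 2/3 stop darker.
ISO: 4000 → 3200 → 2500.

ISO 2500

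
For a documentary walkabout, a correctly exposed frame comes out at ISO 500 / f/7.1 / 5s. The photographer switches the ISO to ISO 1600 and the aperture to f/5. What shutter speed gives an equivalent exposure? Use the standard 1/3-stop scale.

0.8 s

ISO: 500 → 640 → 800 → 1000 → 1250 → 1600 — 1 2/3 stops raised (brighter).
Aperture: f/7.1 → f/6.3 → f/5.6 → f/5 — 1 stop wider (brighter).
Net change so far: 2 2/3 stops brighter. Offset with the shutter speed: 5 → 4 → 3.2 → 2.5 → 2 → 1.6 → 1.3 → 1 → 0.8.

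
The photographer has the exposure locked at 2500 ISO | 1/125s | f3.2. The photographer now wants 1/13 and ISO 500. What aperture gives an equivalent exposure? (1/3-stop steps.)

Shutter speed: 1/125 → 1/100 → 1/80 → 1/60 → 1/50 → 1/40 → 1/30 → 1/25 → 1/20 → 1/15 → 1/13 — 3 1/3 stops slower (brighter).
ISO: 2500 → 2000 → 1600 → 1250 → 1000 → 800 → 640 → 500 — 2 1/3 stops lower (darker).
Net change so far: 1 stop brighter. Offset with the aperture: f/3.2 → f/3.5 → f/4 → f/4.5.

f/4.5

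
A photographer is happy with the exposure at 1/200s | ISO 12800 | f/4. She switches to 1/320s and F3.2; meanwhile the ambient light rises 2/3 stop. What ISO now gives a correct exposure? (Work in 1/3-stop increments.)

ISO 8000

Scene light: 2/3 stop brighter.
Shutter speed: 1/200 → 1/250 → 1/320 — 2/3 stop shorter (darker).
Aperture: f/4 → f/3.5 → f/3.2 — 2/3 stop wider (brighter).
Net so far: 2/3 stop brighter. ISO: 12800 → 10000 → 8000.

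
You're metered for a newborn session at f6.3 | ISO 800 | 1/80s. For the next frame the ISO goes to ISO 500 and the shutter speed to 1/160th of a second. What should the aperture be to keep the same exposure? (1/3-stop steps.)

ISO: 800 → 640 → 500 — 2/3 stop dropped (darker).
Shutter speed: 1/80 → 1/100 → 1/125 → 1/160 — 1 stop faster (darker).
Net change so far: 1 2/3 stops darker. Offset with the aperture: f/6.3 → f/5.6 → f/5 → f/4.5 → f/4 → f/3.5.

f/3.5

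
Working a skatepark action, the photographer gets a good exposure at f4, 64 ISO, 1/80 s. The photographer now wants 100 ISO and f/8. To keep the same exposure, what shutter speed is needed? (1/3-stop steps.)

1/30s

ISO: 64 → 80 → 100 — 2/3 stop raised (brighter).
Aperture: f/4 → f/4.5 → f/5 → f/5.6 → f/6.3 → f/7.1 → f/8 — 2 stops narrower (darker).
Net change so far: 1 1/3 stops darker. Offset with the shutter speed: 1/80 → 1/60 → 1/50 → 1/40 → 1/30.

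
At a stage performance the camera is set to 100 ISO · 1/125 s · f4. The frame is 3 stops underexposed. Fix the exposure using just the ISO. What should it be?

Underexposed by 3 stops → need 3 stops brighter.
ISO: 100 → 200 → 400 → 800.

ISO 800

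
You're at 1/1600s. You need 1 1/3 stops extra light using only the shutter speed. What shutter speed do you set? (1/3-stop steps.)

Shutter speed: 1/1600 → 1/1250 → 1/1000 → 1/800 → 1/640 — 1 1/3 stops slower (brighter).

1/640s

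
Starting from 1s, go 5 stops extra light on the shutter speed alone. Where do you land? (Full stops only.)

Shutter speed: 1 → 2 → 4 → 8 → 15 → 30 — 5 stops slower (brighter).

30 s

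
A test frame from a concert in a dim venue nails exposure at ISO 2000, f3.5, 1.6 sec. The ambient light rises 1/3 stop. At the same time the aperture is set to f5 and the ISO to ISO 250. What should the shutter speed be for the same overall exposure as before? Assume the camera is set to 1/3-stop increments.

20 s

Scene light: 1/3 stop brighter.
Aperture: f/3.5 → f/4 → f/4.5 → f/5 — 1 stop stopped down (darker).
ISO: 2000 → 1600 → 1250 → 1000 → 800 → 640 → 500 → 400 → 320 → 250 — 3 stops dropped (darker).
Net so far: 3 2/3 stops darker. Shutter speed: 1.6 → 2 → 2.5 → 3.2 → 4 → 5 → 6 → 8 → 10 → 13 → 15 → 20.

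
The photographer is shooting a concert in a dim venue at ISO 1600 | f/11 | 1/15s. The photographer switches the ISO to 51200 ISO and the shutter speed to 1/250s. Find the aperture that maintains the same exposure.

f/16

ISO: 1600 → 3200 → 6400 → 12800 → 25600 → 51200 — 5 stops higher (brighter).
Shutter speed: 1/15 → 1/30 → 1/60 → 1/125 → 1/250 — 4 stops faster (darker).
Net change so far: 1 stop brighter. Offset with the aperture: f/11 → f/16.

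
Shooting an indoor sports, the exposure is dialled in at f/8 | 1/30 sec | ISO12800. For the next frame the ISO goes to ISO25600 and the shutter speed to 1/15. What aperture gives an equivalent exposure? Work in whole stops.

ISO: 12800 → 25600 — 1 stop higher (brighter).
Shutter speed: 1/30 → 1/15 — 1 stop slower (brighter).
Net change so far: 2 stops brighter. Offset with the aperture: f/8 → f/11 → f/16.

f/16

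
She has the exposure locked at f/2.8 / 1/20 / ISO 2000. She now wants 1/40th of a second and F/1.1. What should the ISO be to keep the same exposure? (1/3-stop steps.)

ISO 640

Shutter speed: 1/20 → 1/25 → 1/30 → 1/40 — 1 stop faster (darker).
Aperture: f/2.8 → f/2.5 → f/2.2 → f/2 → f/1.8 → f/1.6 → f/1.4 → f/1.2 → f/1.1 — 2 2/3 stops larger aperture (brighter).
Net change so far: 1 2/3 stops brighter. Offset with the ISO: 2000 → 1600 → 1250 → 1000 → 800 → 640.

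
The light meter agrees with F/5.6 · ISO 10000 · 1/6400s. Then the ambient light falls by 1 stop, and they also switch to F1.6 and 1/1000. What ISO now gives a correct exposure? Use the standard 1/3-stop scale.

Scene light: 1 stop darker.
Aperture: f/5.6 → f/5 → f/4.5 → f/4 → f/3.5 → f/3.2 → f/2.8 → f/2.5 → f/2.2 → f/2 → f/1.8 → f/1.6 — 3 2/3 stops wider (brighter).
Shutter speed: 1/6400 → 1/5000 → 1/4000 → 1/3200 → 1/2500 → 1/2000 → 1/1600 → 1/1250 → 1/1000 — 2 2/3 stops longer (brighter).
Net so far: 5 1/3 stops brighter. ISO: 10000 → 8000 → 6400 → 5000 → 4000 → 3200 → 2500 → 2000 → 1600 → 1250 → 1000 → 800 → 640 → 500 → 400 → 320 → 250.

ISO 250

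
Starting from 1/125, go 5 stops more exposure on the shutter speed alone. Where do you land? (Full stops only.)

Shutter speed: 1/125 → 1/60 → 1/30 → 1/15 → 1/8 → 1/4 — 5 stops longer (brighter).

1/4s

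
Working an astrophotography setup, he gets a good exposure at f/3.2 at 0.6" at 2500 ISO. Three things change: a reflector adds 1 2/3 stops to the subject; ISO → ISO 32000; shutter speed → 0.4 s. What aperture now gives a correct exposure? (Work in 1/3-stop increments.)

Scene light: 1 2/3 stops brighter.
ISO: 2500 → 3200 → 4000 → 5000 → 6400 → 8000 → 10000 → 12800 → 16000 → 20000 → 25600 → 32000 — 3 2/3 stops higher (brighter).
Shutter speed: 0.6 → 0.5 → 0.4 — 2/3 stop faster (darker).
Net so far: 4 2/3 stops brighter. Aperture: f/3.2 → f/3.5 → f/4 → f/4.5 → f/5 → f/5.6 → f/6.3 → f/7.1 → f/8 → f/9 → f/10 → f/11 → f/13 → f/14 → f/16.

f/16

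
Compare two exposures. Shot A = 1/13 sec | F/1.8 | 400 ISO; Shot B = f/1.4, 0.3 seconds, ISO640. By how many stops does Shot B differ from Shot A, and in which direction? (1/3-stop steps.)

3 1/3 stops brighter

Aperture: f/1.8 → f/1.6 → f/1.4 — 2/3 stop opened up (brighter).
Shutter speed: 1/13 → 1/10 → 1/8 → 1/6 → 1/5 → 1/4 → 0.3 — 2 stops slower (brighter).
ISO: 400 → 500 → 640 — 2/3 stop raised (brighter).
Net: +2/3 +2 +2/3 = +3 1/3 stops.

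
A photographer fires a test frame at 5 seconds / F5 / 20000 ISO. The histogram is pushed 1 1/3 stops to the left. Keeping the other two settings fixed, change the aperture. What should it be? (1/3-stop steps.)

f/3.2

Underexposed by 1 1/3 stops → need 1 1/3 stops brighter.
Aperture: f/5 → f/4.5 → f/4 → f/3.5 → f/3.2.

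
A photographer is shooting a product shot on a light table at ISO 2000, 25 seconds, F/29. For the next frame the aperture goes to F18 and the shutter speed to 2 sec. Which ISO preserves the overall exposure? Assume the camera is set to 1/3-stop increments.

Aperture: f/29 → f/25 → f/22 → f/20 → f/18 — 1 1/3 stops wider (brighter).
Shutter speed: 25 → 20 → 15 → 13 → 10 → 8 → 6 → 5 → 4 → 3.2 → 2.5 → 2 — 3 2/3 stops shorter (darker).
Net change so far: 2 1/3 stops darker. Offset with the ISO: 2000 → 2500 → 3200 → 4000 → 5000 → 6400 → 8000 → 10000.

ISO 10000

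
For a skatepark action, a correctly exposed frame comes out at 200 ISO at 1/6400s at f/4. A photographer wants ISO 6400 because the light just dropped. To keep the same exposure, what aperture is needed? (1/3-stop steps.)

ISO: 200 → 250 → 320 → 400 → 500 → 640 → 800 → 1000 → 1250 → 1600 → 2000 → 2500 → 3200 → 4000 → 5000 → 6400 — 5 stops higher (brighter).
Need 5 stops darker from the aperture: f/4 → f/4.5 → f/5 → f/5.6 → f/6.3 → f/7.1 → f/8 → f/9 → f/10 → f/11 → f/13 → f/14 → f/16 → f/18 → f/20 → f/22.

f/22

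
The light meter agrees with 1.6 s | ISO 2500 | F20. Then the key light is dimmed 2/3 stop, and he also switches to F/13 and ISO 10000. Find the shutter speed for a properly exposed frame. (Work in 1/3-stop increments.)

1/4s

Scene light: 2/3 stop darker.
Aperture: f/20 → f/18 → f/16 → f/14 → f/13 — 1 1/3 stops wider (brighter).
ISO: 2500 → 3200 → 4000 → 5000 → 6400 → 8000 → 10000 — 2 stops higher (brighter).
Net so far: 2 2/3 stops brighter. Shutter speed: 1.6 → 1.3 → 1 → 0.8 → 0.6 → 0.5 → 0.4 → 0.3 → 1/4.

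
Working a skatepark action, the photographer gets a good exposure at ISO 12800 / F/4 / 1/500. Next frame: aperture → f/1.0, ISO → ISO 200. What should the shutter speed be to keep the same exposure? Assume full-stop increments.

1/125s

Aperture: f/4 → f/2.8 → f/2 → f/1.4 → f/1.0 — 4 stops opened up (brighter).
ISO: 12800 → 6400 → 3200 → 1600 → 800 → 400 → 200 — 6 stops lower (darker).
Net change so far: 2 stops darker. Offset with the shutter speed: 1/500 → 1/250 → 1/125.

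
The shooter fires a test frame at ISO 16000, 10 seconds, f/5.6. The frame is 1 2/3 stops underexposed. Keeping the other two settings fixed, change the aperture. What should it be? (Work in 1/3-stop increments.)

f/3.2

Underexposed by 1 2/3 stops → need 1 2/3 stops brighter.
Aperture: f/5.6 → f/5 → f/4.5 → f/4 → f/3.5 → f/3.2.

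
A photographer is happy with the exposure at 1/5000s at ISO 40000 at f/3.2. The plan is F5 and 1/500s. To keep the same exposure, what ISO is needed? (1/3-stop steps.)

ISO 10000

Aperture: f/3.2 → f/3.5 → f/4 → f/4.5 → f/5 — 1 1/3 stops narrower (darker).
Shutter speed: 1/5000 → 1/4000 → 1/3200 → 1/2500 → 1/2000 → 1/1600 → 1/1250 → 1/1000 → 1/800 → 1/640 → 1/500 — 3 1/3 stops slower (brighter).
Net change so far: 2 stops brighter. Offset with the ISO: 40000 → 32000 → 25600 → 20000 → 16000 → 12800 → 10000.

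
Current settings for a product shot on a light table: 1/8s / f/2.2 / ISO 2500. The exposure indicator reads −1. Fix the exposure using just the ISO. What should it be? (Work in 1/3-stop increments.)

Underexposed by 1 stop → need 1 stop brighter.
ISO: 2500 → 3200 → 4000 → 5000.

ISO 5000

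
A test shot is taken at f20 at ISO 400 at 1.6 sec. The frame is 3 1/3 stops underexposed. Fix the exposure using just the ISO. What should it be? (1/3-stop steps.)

Underexposed by 3 1/3 stops → need 3 1/3 stops brighter.
ISO: 400 → 500 → 640 → 800 → 1000 → 1250 → 1600 → 2000 → 2500 → 3200 → 4000.

ISO 4000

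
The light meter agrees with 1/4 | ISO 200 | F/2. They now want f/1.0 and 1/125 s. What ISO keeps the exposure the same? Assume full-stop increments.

ISO 1600

Aperture: f/2 → f/1.4 → f/1.0 — 2 stops opened up (brighter).
Shutter speed: 1/4 → 1/8 → 1/15 → 1/30 → 1/60 → 1/125 — 5 stops shorter (darker).
Net change so far: 3 stops darker. Offset with the ISO: 200 → 400 → 800 → 1600.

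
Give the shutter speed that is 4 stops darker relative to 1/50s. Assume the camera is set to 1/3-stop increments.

1/800s

Shutter speed: 1/50 → 1/60 → 1/80 → 1/100 → 1/125 → 1/160 → 1/200 → 1/250 → 1/320 → 1/400 → 1/500 → 1/640 → 1/800 — 4 stops shorter (darker).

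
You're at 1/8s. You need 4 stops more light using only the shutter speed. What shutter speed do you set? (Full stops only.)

2 s

Shutter speed: 1/8 → 1/4 → 1/2 → 1 → 2 — 4 stops longer (brighter).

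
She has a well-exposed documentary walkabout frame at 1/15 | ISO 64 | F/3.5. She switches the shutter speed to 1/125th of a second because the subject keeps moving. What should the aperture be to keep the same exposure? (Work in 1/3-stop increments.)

Shutter speed: 1/15 → 1/20 → 1/25 → 1/30 → 1/40 → 1/50 → 1/60 → 1/80 → 1/100 → 1/125 — 3 stops shorter (darker).
Need 3 stops brighter from the aperture: f/3.5 → f/3.2 → f/2.8 → f/2.5 → f/2.2 → f/2 → f/1.8 → f/1.6 → f/1.4 → f/1.2.

f/1.2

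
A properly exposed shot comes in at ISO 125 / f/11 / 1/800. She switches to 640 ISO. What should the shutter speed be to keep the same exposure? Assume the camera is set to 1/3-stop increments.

ISO: 125 → 160 → 200 → 250 → 320 → 400 → 500 → 640 — 2 1/3 stops higher (brighter).
Need 2 1/3 stops darker from the shutter speed: 1/800 → 1/1000 → 1/1250 → 1/1600 → 1/2000 → 1/2500 → 1/3200 → 1/4000.

1/4000s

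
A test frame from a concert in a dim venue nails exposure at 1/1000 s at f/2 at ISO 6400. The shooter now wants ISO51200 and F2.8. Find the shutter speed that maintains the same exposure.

1/4000s

ISO: 6400 → 12800 → 25600 → 51200 — 3 stops raised (brighter).
Aperture: f/2 → f/2.8 — 1 stop stopped down (darker).
Net change so far: 2 stops brighter. Offset with the shutter speed: 1/1000 → 1/2000 → 1/4000.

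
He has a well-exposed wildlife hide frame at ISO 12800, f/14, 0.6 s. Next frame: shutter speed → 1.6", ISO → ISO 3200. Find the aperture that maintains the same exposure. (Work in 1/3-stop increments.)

Shutter speed: 0.6 → 0.8 → 1 → 1.3 → 1.6 — 1 1/3 stops longer (brighter).
ISO: 12800 → 10000 → 8000 → 6400 → 5000 → 4000 → 3200 — 2 stops lower (darker).
Net change so far: 2/3 stop darker. Offset with the aperture: f/14 → f/13 → f/11.

f/11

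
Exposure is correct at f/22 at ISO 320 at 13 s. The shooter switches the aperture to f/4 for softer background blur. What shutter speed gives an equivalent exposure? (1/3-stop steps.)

Aperture: f/22 → f/20 → f/18 → f/16 → f/14 → f/13 → f/11 → f/10 → f/9 → f/8 → f/7.1 → f/6.3 → f/5.6 → f/5 → f/4.5 → f/4 — 5 stops larger aperture (brighter).
Need 5 stops darker from the shutter speed: 13 → 10 → 8 → 6 → 5 → 4 → 3.2 → 2.5 → 2 → 1.6 → 1.3 → 1 → 0.8 → 0.6 → 0.5 → 0.4.

0.4 s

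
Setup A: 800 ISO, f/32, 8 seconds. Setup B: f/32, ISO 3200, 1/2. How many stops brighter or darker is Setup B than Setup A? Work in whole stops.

2 stops darker

Aperture: unchanged.
Shutter speed: 8 → 4 → 2 → 1 → 1/2 — 4 stops faster (darker).
ISO: 800 → 1600 → 3200 — 2 stops raised (brighter).
Net: −4 +2 = −2 stops.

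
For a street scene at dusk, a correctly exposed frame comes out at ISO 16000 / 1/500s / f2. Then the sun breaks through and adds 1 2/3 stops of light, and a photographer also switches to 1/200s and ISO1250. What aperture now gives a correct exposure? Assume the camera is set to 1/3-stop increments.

Scene light: 1 2/3 stops brighter.
Shutter speed: 1/500 → 1/400 → 1/320 → 1/250 → 1/200 — 1 1/3 stops longer (brighter).
ISO: 16000 → 12800 → 10000 → 8000 → 6400 → 5000 → 4000 → 3200 → 2500 → 2000 → 1600 → 1250 — 3 2/3 stops dropped (darker).
Net so far: 2/3 stop darker. Aperture: f/2 → f/1.8 → f/1.6.

f/1.6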